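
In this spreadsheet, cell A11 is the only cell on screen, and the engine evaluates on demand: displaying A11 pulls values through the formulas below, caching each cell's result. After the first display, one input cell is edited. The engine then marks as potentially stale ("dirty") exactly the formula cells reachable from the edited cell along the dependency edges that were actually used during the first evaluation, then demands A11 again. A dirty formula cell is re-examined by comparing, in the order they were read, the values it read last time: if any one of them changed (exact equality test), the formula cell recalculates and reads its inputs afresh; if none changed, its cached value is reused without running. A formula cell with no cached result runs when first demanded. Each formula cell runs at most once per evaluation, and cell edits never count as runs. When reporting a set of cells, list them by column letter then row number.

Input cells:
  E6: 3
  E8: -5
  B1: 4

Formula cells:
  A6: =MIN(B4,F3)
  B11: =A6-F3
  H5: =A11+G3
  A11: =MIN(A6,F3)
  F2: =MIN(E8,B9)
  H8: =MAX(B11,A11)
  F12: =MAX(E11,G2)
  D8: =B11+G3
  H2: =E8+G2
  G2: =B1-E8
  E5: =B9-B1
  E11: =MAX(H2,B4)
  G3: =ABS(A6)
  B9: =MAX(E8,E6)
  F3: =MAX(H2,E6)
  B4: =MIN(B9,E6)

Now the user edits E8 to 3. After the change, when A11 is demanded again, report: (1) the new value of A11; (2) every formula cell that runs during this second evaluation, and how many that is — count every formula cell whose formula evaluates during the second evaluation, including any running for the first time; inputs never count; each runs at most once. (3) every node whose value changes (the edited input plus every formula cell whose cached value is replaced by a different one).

A11 now evaluates to 3.
Run set: B9, G2, H2 (3 run).
Changed values: E8, G2.
The important point: at B4 every value read last time is unchanged, so the dirty flag clears without a run.

Initial pass — values computed on the first demand:
  B9 = MAX(-5, 3) = 3
  B4 = MIN(3, 3) = 3
  G2 = 4 - -5 = 9
  H2 = -5 + 9 = 4
  F3 = MAX(4, 3) = 4
  A6 = MIN(3, 4) = 3
  A11 = MIN(3, 4) = 3

Second demand — change propagation:
  B9: re-runs because E8 -5->3; new result 3 (unchanged).
  B4: re-examined; everything it read last time is the same (B9 unchanged, E6 unchanged) — cache 3 kept, no run.
  G2: re-runs because E8 -5->3; new result 1.
  H2: re-runs because E8 -5->3; G2 9->1; new result 4 (unchanged).
  F3: re-examined; everything it read last time is the same (H2 unchanged, E6 unchanged) — cache 4 kept, no run.
  A6: re-examined; everything it read last time is the same (B4 unchanged, F3 unchanged) — cache 3 kept, no run.
  A11: re-examined; everything it read last time is the same (A6 unchanged, F3 unchanged) — cache 3 kept, no run.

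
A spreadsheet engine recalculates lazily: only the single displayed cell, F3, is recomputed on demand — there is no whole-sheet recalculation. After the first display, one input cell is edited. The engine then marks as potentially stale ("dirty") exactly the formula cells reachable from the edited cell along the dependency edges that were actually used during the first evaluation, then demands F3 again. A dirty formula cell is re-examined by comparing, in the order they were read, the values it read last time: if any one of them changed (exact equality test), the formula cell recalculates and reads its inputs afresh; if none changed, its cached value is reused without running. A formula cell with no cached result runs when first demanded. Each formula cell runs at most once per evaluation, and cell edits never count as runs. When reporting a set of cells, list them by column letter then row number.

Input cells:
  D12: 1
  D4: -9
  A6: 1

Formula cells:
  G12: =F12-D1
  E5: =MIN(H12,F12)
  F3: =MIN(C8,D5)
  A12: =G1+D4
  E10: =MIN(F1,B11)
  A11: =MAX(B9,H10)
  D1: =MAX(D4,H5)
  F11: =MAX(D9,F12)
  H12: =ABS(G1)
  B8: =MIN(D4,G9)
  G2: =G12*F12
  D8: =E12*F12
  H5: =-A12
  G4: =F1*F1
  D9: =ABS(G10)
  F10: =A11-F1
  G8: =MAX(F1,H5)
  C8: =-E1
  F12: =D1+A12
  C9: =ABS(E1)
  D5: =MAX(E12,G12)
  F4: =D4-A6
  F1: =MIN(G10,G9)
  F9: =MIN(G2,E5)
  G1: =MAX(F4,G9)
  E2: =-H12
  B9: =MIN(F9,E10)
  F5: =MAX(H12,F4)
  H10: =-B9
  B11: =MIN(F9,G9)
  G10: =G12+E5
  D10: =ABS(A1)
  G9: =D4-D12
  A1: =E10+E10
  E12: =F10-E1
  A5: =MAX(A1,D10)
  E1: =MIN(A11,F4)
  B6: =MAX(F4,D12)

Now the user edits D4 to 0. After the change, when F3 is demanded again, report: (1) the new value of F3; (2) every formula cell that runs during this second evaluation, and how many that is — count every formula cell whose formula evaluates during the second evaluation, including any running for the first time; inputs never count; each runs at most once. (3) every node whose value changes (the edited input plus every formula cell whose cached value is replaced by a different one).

New value of F3: 1.
Formula cells that run: A11, A12, B9, B11, C8, D1, D5, E1, E5, E10, E12, F1, F3, F4, F10, F12, G1, G2, G9, G10, G12, H5, H10, H12 — 24 in total.
Values that change: A11, A12, B9, B11, C8, D1, D4, D5, E1, E10, E12, F1, F3, F4, F10, G1, G9, G10, G12, H5, H10, H12.
Key observation: the cutoff stops propagation at F9 — its inputs' values are unchanged, so it reuses its cache.

First evaluation (everything demanded from the output):
  F4 = -9 - 1 = -10
  G9 = -9 - 1 = -10
  G1 = MAX(-10, -10) = -10
  A12 = -10 + -9 = -19
  H5 = -(-19) = 19
  D1 = MAX(-9, 19) = 19
  F12 = 19 + -19 = 0
  G12 = 0 - 19 = -19
  G2 = -19 * 0 = 0
  H12 = ABS(-10) = 10
  E5 = MIN(10, 0) = 0
  F9 = MIN(0, 0) = 0
  B11 = MIN(0, -10) = -10
  G10 = -19 + 0 = -19
  F1 = MIN(-19, -10) = -19
  E10 = MIN(-19, -10) = -19
  B9 = MIN(0, -19) = -19
  H10 = -(-19) = 19
  A11 = MAX(-19, 19) = 19
  E1 = MIN(19, -10) = -10
  C8 = -(-10) = 10
  F10 = 19 - -19 = 38
  E12 = 38 - -10 = 48
  D5 = MAX(48, -19) = 48
  F3 = MIN(10, 48) = 10

Propagation after the edit:
  F4: runs — D4 -9->0; result -1.
  G9: runs — D4 -9->0; result -1.
  G1: runs — F4 -10->-1; G9 -10->-1; result -1.
  A12: runs — G1 -10->-1; D4 -9->0; result -1.
  H5: runs — A12 -19->-1; result 1.
  D1: runs — D4 -9->0; H5 19->1; result 1.
  F12: runs — D1 19->1; A12 -19->-1; result 0 (same value as before).
  G12: runs — D1 19->1; result -1.
  G2: runs — G12 -19->-1; result 0 (same value as before).
  H12: runs — G1 -10->-1; result 1.
  E5: runs — H12 10->1; result 0 (same value as before).
  F9: checked — values it read are unchanged (G2 unchanged, E5 unchanged); reused cached 0 without running.
  B11: runs — G9 -10->-1; result -1.
  G10: runs — G12 -19->-1; result -1.
  F1: runs — G10 -19->-1; G9 -10->-1; result -1.
  E10: runs — F1 -19->-1; B11 -10->-1; result -1.
  B9: runs — E10 -19->-1; result -1.
  H10: runs — B9 -19->-1; result 1.
  A11: runs — B9 -19->-1; H10 19->1; result 1.
  E1: runs — A11 19->1; F4 -10->-1; result -1.
  C8: runs — E1 -10->-1; result 1.
  F10: runs — A11 19->1; F1 -19->-1; result 2.
  E12: runs — F10 38->2; E1 -10->-1; result 3.
  D5: runs — E12 48->3; G12 -19->-1; result 3.
  F3: runs — C8 10->1; D5 48->3; result 1.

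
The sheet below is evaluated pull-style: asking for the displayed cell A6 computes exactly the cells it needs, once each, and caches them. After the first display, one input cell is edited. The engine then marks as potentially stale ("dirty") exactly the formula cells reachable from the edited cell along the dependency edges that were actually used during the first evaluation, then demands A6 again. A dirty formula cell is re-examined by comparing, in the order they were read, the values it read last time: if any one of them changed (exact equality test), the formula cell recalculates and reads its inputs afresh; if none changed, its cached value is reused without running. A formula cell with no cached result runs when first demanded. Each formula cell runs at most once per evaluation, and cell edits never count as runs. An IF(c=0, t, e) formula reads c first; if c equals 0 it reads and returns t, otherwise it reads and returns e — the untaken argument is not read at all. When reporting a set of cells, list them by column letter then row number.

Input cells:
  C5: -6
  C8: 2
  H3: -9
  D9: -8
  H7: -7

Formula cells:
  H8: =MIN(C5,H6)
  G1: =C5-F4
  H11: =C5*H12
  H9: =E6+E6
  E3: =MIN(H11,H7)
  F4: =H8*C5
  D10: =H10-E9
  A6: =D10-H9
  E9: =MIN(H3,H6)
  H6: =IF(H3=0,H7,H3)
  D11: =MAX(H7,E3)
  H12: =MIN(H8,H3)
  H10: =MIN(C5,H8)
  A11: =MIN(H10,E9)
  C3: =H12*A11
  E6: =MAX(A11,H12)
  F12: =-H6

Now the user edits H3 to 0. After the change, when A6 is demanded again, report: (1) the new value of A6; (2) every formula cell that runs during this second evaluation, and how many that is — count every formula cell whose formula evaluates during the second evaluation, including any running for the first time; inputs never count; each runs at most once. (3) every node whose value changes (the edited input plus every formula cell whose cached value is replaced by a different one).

Demanding A6 again yields 14.
10 formula cells run: A6, A11, D10, E6, E9, H6, H8, H9, H10, H12.
The nodes whose values change: A6, A11, E6, E9, H3, H6, H8, H9, H10, H12.

First demand of the output computes:
  H6 = IF(H3=0: H3=-9 -> else branch H3) = -9
  E9 = MIN(-9, -9) = -9
  H8 = MIN(-6, -9) = -9
  H10 = MIN(-6, -9) = -9
  A11 = MIN(-9, -9) = -9
  D10 = -9 - -9 = 0
  H12 = MIN(-9, -9) = -9
  E6 = MAX(-9, -9) = -9
  H9 = -9 + -9 = -18
  A6 = 0 - -18 = 18

After the edit, cleaning proceeds:
  H6: a read changed (H3 -9->0; H3 -9->0) — executes, giving -7.
  E9: a read changed (H3 -9->0; H6 -9->-7) — executes, giving -7.
  H8: a read changed (H6 -9->-7) — executes, giving -7.
  H10: a read changed (H8 -9->-7) — executes, giving -7.
  A11: a read changed (H10 -9->-7; E9 -9->-7) — executes, giving -7.
  D10: a read changed (H10 -9->-7; E9 -9->-7) — executes, giving 0 — identical to its old value.
  H12: a read changed (H8 -9->-7; H3 -9->0) — executes, giving -7.
  E6: a read changed (A11 -9->-7; H12 -9->-7) — executes, giving -7.
  H9: a read changed (E6 -9->-7; E6 -9->-7) — executes, giving -14.
  A6: a read changed (H9 -18->-14) — executes, giving 14.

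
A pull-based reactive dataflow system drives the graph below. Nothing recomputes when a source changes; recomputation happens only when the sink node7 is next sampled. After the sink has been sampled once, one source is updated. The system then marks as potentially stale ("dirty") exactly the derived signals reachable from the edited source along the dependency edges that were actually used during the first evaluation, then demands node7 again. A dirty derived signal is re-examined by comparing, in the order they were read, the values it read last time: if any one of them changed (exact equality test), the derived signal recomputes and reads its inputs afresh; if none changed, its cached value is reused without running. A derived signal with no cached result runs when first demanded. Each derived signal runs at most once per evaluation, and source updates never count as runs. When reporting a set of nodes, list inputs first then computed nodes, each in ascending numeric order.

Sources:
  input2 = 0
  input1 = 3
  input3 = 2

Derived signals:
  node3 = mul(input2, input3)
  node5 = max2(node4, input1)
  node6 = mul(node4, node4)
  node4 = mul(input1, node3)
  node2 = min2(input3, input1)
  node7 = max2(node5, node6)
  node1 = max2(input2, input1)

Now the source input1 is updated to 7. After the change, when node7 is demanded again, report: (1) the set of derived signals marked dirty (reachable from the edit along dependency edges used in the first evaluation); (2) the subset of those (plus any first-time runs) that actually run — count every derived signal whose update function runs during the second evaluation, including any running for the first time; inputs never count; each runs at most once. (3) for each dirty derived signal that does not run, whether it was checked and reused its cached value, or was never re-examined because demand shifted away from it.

Marked dirty: node4, node5, node6, node7.
Derived signals that run: node4, node5, node7 — 3 in total.
Checked but reused from cache: node6.
Key observation: the cutoff stops propagation at node6 — its inputs' values are unchanged, so it reuses its cache.

First evaluation (everything demanded from the output):
  node3 = mul(0, 2) = 0
  node4 = mul(3, 0) = 0
  node5 = max2(0, 3) = 3
  node6 = mul(0, 0) = 0
  node7 = max2(3, 0) = 3

Propagation after the edit:
  node4: runs — input1 3->7; result 0 (same value as before).
  node5: runs — input1 3->7; result 7.
  node6: checked — values it read are unchanged (node4 unchanged, node4 unchanged); reused cached 0 without running.
  node7: runs — node5 3->7; result 7.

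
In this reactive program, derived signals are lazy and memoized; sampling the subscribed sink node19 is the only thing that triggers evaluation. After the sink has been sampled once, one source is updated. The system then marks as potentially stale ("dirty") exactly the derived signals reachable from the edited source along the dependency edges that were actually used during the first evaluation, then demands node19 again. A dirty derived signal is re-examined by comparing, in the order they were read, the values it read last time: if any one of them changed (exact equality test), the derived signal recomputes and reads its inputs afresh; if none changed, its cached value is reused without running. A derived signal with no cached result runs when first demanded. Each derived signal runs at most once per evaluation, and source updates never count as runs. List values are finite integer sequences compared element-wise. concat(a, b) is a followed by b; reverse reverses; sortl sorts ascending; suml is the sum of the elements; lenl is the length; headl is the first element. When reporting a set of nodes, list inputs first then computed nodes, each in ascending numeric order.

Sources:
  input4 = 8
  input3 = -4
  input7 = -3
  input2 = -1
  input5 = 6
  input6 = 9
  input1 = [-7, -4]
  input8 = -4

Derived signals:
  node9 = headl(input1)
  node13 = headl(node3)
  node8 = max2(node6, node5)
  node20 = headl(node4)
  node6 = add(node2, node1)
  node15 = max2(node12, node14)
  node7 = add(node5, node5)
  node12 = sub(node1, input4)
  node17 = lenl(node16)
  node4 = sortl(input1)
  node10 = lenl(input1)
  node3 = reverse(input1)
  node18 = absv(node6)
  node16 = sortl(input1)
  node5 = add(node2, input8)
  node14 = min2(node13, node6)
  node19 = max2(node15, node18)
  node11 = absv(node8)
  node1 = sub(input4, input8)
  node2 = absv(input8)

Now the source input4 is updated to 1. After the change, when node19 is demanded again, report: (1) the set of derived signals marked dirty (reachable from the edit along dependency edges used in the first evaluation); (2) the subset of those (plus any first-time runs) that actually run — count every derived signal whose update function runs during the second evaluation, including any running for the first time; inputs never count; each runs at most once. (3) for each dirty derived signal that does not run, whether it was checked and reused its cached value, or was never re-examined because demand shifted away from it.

The edit dirties: node1, node6, node12, node14, node15, node18, node19.
6 derived signals run: node1, node6, node12, node14, node18, node19.
Cache hits after checking: node15.
Note where the cutoff bites: node15 is checked, finds nothing changed, and keeps its cache.

First demand of the output computes:
  node1 = sub(8, -4) = 12
  node2 = absv(-4) = 4
  node3 = reverse([-7, -4]) = [-4, -7]
  node6 = add(4, 12) = 16
  node12 = sub(12, 8) = 4
  node13 = headl([-4, -7]) = -4
  node14 = min2(-4, 16) = -4
  node15 = max2(4, -4) = 4
  node18 = absv(16) = 16
  node19 = max2(4, 16) = 16

After the edit, cleaning proceeds:
  node1: a read changed (input4 8->1) — executes, giving 5.
  node6: a read changed (node1 12->5) — executes, giving 9.
  node12: a read changed (node1 12->5; input4 8->1) — executes, giving 4 — identical to its old value.
  node14: a read changed (node6 16->9) — executes, giving -4 — identical to its old value.
  node15: dirty, but its reads are unchanged (node12 unchanged, node14 unchanged); cached 4 stands.
  node18: a read changed (node6 16->9) — executes, giving 9.
  node19: a read changed (node18 16->9) — executes, giving 9.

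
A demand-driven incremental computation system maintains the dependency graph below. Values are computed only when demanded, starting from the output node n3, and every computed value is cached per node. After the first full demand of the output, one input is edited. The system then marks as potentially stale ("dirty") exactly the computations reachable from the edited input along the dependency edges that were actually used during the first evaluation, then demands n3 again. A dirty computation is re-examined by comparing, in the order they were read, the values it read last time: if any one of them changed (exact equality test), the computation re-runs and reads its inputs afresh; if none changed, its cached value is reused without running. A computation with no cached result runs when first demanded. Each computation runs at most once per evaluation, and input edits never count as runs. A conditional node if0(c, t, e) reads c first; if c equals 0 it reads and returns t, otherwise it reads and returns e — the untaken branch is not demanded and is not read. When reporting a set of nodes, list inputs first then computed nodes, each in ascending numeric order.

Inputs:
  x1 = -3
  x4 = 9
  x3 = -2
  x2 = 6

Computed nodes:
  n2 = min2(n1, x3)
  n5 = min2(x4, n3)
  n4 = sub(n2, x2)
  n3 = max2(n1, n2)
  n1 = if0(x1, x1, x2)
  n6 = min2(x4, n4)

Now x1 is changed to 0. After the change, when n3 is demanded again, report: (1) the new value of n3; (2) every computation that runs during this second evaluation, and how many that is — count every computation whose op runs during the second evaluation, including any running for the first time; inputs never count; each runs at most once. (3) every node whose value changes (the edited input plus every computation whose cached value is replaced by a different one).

New value of n3: 0.
Computations that run: n1, n2, n3 — 3 in total.
Values that change: x1, n1, n3.

First evaluation (everything demanded from the output):
  n1 = if0(x1=-3 -> else branch x2) = 6
  n2 = min2(6, -2) = -2
  n3 = max2(6, -2) = 6

Propagation after the edit:
  n1: runs — x1 -3->0; result 0.
  n2: runs — n1 6->0; result -2 (same value as before).
  n3: runs — n1 6->0; result 0.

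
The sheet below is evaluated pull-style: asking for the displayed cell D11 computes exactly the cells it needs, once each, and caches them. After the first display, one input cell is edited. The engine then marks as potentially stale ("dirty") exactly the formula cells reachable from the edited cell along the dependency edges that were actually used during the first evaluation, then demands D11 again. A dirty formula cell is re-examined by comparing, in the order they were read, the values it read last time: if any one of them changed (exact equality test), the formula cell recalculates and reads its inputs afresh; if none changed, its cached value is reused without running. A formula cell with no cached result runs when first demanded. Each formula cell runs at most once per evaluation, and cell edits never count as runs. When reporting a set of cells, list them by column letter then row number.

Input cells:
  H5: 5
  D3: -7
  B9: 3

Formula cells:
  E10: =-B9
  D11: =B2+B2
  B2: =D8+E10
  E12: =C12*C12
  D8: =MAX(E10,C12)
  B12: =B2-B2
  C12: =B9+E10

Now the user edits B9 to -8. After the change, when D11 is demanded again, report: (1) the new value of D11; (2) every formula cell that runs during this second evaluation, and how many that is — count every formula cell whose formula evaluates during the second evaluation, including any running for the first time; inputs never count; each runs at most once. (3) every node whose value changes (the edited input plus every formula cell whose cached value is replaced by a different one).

First demand of the output computes:
  E10 = -(3) = -3
  C12 = 3 + -3 = 0
  D8 = MAX(-3, 0) = 0
  B2 = 0 + -3 = -3
  D11 = -3 + -3 = -6

After the edit, cleaning proceeds:
  E10: a read changed (B9 3->-8) — executes, giving 8.
  C12: a read changed (B9 3->-8; E10 -3->8) — executes, giving 0 — identical to its old value.
  D8: a read changed (E10 -3->8) — executes, giving 8.
  B2: a read changed (D8 0->8; E10 -3->8) — executes, giving 16.
  D11: a read changed (B2 -3->16; B2 -3->16) — executes, giving 32.

Demanding D11 again yields 32.
5 formula cells run: B2, C12, D8, D11, E10.
The nodes whose values change: B2, B9, D8, D11, E10.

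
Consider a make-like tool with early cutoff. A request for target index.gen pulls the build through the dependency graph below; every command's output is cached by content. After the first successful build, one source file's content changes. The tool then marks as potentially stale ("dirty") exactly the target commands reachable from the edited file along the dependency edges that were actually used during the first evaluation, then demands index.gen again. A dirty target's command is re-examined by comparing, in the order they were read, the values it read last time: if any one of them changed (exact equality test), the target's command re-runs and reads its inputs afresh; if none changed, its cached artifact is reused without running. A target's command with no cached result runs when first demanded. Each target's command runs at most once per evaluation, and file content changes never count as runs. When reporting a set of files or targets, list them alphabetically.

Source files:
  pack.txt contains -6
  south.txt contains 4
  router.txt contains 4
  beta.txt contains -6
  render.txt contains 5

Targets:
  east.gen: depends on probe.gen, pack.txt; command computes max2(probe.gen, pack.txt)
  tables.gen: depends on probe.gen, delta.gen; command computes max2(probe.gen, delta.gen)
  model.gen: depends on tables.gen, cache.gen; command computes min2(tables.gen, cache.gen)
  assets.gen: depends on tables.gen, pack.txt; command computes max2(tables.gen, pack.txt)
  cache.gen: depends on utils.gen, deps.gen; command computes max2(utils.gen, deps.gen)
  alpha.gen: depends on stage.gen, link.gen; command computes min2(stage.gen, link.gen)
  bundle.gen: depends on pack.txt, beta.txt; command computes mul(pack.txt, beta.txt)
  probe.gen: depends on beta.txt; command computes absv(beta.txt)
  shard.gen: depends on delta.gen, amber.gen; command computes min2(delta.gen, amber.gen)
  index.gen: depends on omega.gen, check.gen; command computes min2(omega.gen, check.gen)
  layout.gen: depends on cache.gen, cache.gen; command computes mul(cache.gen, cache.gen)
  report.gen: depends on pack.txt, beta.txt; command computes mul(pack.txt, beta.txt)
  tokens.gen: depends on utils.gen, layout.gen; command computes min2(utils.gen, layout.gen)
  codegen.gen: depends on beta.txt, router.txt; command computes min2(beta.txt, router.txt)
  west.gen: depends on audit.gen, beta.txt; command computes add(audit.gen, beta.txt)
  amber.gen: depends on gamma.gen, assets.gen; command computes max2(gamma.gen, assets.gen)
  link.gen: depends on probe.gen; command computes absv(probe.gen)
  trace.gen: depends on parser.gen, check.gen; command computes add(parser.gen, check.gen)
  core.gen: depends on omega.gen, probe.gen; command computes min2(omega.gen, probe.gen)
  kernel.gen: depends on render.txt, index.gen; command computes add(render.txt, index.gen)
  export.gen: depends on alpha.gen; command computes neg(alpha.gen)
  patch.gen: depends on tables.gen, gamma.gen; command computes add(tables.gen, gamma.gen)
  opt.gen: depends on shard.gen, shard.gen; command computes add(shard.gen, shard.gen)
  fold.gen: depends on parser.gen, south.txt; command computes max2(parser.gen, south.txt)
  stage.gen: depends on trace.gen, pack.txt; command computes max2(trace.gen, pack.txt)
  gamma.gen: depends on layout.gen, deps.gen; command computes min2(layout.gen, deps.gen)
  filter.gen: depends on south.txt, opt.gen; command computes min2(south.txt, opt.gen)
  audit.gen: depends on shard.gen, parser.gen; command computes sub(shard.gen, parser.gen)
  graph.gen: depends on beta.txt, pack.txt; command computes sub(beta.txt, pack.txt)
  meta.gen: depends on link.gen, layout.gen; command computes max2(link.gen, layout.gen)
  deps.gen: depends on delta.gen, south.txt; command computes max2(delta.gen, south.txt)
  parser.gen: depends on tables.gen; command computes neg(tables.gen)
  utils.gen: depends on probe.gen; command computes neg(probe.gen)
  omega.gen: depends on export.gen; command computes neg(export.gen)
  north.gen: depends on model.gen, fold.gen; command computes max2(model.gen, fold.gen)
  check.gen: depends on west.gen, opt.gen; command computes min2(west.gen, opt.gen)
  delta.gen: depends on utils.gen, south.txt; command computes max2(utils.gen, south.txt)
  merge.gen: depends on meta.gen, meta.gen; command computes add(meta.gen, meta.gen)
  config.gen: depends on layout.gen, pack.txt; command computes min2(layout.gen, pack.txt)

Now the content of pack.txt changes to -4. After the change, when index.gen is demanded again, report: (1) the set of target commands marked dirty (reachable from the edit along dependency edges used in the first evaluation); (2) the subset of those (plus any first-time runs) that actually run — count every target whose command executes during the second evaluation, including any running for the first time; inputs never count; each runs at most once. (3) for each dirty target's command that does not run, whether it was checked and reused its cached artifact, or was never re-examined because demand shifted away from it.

The edit dirties: alpha.gen, amber.gen, assets.gen, audit.gen, check.gen, export.gen, index.gen, omega.gen, opt.gen, shard.gen, stage.gen, trace.gen, west.gen.
2 target commands run: assets.gen, stage.gen.
Cache hits after checking: alpha.gen, amber.gen, audit.gen, check.gen, export.gen, index.gen, omega.gen, opt.gen, shard.gen, trace.gen, west.gen.
Note where the cutoff bites: amber.gen is checked, finds nothing changed, and keeps its cache.

First demand of the output computes:
  probe.gen = absv(-6) = 6
  link.gen = absv(6) = 6
  utils.gen = neg(6) = -6
  delta.gen = max2(-6, 4) = 4
  deps.gen = max2(4, 4) = 4
  cache.gen = max2(-6, 4) = 4
  layout.gen = mul(4, 4) = 16
  gamma.gen = min2(16, 4) = 4
  tables.gen = max2(6, 4) = 6
  assets.gen = max2(6, -6) = 6
  amber.gen = max2(4, 6) = 6
  parser.gen = neg(6) = -6
  shard.gen = min2(4, 6) = 4
  audit.gen = sub(4, -6) = 10
  opt.gen = add(4, 4) = 8
  west.gen = add(10, -6) = 4
  check.gen = min2(4, 8) = 4
  trace.gen = add(-6, 4) = -2
  stage.gen = max2(-2, -6) = -2
  alpha.gen = min2(-2, 6) = -2
  export.gen = neg(-2) = 2
  omega.gen = neg(2) = -2
  index.gen = min2(-2, 4) = -2

After the edit, cleaning proceeds:
  assets.gen: a read changed (pack.txt -6->-4) — executes, giving 6 — identical to its old value.
  amber.gen: dirty, but its reads are unchanged (gamma.gen unchanged, assets.gen unchanged); cached 6 stands.
  shard.gen: dirty, but its reads are unchanged (delta.gen unchanged, amber.gen unchanged); cached 4 stands.
  audit.gen: dirty, but its reads are unchanged (shard.gen unchanged, parser.gen unchanged); cached 10 stands.
  opt.gen: dirty, but its reads are unchanged (shard.gen unchanged, shard.gen unchanged); cached 8 stands.
  west.gen: dirty, but its reads are unchanged (audit.gen unchanged, beta.txt unchanged); cached 4 stands.
  check.gen: dirty, but its reads are unchanged (west.gen unchanged, opt.gen unchanged); cached 4 stands.
  trace.gen: dirty, but its reads are unchanged (parser.gen unchanged, check.gen unchanged); cached -2 stands.
  stage.gen: a read changed (pack.txt -6->-4) — executes, giving -2 — identical to its old value.
  alpha.gen: dirty, but its reads are unchanged (stage.gen unchanged, link.gen unchanged); cached -2 stands.
  export.gen: dirty, but its reads are unchanged (alpha.gen unchanged); cached 2 stands.
  omega.gen: dirty, but its reads are unchanged (export.gen unchanged); cached -2 stands.
  index.gen: dirty, but its reads are unchanged (omega.gen unchanged, check.gen unchanged); cached -2 stands.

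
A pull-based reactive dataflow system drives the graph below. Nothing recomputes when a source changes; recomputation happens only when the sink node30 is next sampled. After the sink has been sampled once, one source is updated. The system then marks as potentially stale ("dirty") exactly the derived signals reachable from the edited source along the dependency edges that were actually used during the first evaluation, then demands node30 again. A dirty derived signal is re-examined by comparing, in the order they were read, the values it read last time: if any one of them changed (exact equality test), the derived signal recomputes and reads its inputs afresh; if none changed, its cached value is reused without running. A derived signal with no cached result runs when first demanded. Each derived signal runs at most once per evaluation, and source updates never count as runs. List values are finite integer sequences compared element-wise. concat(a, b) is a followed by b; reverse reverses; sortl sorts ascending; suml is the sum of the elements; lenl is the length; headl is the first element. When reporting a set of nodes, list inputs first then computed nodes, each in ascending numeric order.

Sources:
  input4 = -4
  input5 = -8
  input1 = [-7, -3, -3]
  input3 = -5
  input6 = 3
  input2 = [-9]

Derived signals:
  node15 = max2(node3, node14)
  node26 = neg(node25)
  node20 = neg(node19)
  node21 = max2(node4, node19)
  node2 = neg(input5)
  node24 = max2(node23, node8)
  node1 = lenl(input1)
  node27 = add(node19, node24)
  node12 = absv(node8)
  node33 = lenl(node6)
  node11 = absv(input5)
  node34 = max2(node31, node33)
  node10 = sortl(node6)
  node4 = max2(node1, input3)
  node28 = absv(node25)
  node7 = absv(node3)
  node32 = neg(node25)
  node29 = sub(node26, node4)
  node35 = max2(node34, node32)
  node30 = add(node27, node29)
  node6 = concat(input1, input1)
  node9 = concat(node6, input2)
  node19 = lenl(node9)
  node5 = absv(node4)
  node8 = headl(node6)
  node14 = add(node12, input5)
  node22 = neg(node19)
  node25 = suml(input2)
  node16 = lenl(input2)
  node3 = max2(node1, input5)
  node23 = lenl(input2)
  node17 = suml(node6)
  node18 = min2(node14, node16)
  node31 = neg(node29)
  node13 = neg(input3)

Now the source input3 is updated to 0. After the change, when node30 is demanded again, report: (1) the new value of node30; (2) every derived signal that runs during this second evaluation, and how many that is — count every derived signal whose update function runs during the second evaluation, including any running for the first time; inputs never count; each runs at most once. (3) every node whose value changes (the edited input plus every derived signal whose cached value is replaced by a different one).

New value of node30: 14.
Derived signals that run: node4 — 1 in total.
Values that change: input3.
Key observation: the change is absorbed at node4 — it re-runs but produces the same value, and the output's value is unchanged.

First evaluation (everything demanded from the output):
  node1 = lenl([-7, -3, -3]) = 3
  node4 = max2(3, -5) = 3
  node6 = concat([-7, -3, -3], [-7, -3, -3]) = [-7, -3, -3, -7, -3, -3]
  node8 = headl([-7, -3, -3, -7, -3, -3]) = -7
  node9 = concat([-7, -3, -3, -7, -3, -3], [-9]) = [-7, -3, -3, -7, -3, -3, -9]
  node19 = lenl([-7, -3, -3, -7, -3, -3, -9]) = 7
  node23 = lenl([-9]) = 1
  node24 = max2(1, -7) = 1
  node25 = suml([-9]) = -9
  node26 = neg(-9) = 9
  node27 = add(7, 1) = 8
  node29 = sub(9, 3) = 6
  node30 = add(8, 6) = 14

Propagation after the edit:
  node4: runs — input3 -5->0; result 3 (same value as before).
  node29: checked — values it read are unchanged (node26 unchanged, node4 unchanged); reused cached 6 without running.
  node30: checked — values it read are unchanged (node27 unchanged, node29 unchanged); reused cached 14 without running.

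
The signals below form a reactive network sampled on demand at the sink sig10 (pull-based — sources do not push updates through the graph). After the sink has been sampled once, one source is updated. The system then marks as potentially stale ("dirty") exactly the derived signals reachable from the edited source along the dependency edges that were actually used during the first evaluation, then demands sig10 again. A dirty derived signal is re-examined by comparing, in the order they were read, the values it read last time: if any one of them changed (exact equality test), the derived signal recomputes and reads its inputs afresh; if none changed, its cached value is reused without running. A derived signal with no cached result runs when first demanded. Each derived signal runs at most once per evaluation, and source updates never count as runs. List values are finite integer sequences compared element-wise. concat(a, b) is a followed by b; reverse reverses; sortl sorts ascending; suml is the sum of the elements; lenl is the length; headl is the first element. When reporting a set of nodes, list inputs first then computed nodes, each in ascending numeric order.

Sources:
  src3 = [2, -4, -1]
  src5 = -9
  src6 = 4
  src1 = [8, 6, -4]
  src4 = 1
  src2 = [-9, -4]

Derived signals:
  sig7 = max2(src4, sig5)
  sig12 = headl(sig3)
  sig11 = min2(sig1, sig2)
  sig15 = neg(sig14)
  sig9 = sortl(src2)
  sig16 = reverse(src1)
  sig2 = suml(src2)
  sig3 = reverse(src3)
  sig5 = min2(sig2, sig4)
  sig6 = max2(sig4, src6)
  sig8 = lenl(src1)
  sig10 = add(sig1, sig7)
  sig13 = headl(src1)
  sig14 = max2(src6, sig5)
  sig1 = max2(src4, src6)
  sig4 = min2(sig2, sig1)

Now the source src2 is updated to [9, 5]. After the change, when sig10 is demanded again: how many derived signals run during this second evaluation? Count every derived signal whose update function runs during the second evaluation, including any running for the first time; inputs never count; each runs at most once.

Run set: sig2, sig4, sig5, sig7, sig10 (5 run).

Initial pass — values computed on the first demand:
  sig1 = max2(1, 4) = 4
  sig2 = suml([-9, -4]) = -13
  sig4 = min2(-13, 4) = -13
  sig5 = min2(-13, -13) = -13
  sig7 = max2(1, -13) = 1
  sig10 = add(4, 1) = 5

Second demand — change propagation:
  sig2: re-runs because src2 [-9, -4]->[9, 5]; new result 14.
  sig4: re-runs because sig2 -13->14; new result 4.
  sig5: re-runs because sig2 -13->14; sig4 -13->4; new result 4.
  sig7: re-runs because sig5 -13->4; new result 4.
  sig10: re-runs because sig7 1->4; new result 8.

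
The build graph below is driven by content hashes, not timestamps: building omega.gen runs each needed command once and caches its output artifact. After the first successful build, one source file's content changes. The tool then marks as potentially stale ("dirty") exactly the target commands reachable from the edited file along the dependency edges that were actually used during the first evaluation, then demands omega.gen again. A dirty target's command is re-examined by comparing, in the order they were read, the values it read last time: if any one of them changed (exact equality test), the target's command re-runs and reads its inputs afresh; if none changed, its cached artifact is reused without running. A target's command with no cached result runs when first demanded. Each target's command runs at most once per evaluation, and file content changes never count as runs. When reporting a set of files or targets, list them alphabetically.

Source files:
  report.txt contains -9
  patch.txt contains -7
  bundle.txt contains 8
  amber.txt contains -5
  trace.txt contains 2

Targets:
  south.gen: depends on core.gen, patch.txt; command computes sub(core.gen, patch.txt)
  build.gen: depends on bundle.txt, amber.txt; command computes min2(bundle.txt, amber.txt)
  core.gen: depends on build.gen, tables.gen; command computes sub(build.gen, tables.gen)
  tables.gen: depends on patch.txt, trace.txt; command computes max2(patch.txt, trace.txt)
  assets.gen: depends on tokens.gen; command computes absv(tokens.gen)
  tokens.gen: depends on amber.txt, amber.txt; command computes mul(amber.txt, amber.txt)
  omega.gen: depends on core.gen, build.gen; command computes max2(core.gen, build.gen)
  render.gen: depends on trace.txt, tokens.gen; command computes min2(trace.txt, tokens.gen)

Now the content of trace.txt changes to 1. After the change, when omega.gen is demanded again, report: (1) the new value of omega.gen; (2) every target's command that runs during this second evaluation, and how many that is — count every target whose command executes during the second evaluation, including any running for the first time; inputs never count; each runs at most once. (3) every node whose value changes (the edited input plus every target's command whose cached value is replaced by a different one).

Initial pass — values computed on the first demand:
  build.gen = min2(8, -5) = -5
  tables.gen = max2(-7, 2) = 2
  core.gen = sub(-5, 2) = -7
  omega.gen = max2(-7, -5) = -5

Second demand — change propagation:
  tables.gen: re-runs because trace.txt 2->1; new result 1.
  core.gen: re-runs because tables.gen 2->1; new result -6.
  omega.gen: re-runs because core.gen -7->-6; new result -5 (unchanged).

omega.gen now evaluates to -5.
Run set: core.gen, omega.gen, tables.gen (3 run).
Changed values: core.gen, tables.gen, trace.txt.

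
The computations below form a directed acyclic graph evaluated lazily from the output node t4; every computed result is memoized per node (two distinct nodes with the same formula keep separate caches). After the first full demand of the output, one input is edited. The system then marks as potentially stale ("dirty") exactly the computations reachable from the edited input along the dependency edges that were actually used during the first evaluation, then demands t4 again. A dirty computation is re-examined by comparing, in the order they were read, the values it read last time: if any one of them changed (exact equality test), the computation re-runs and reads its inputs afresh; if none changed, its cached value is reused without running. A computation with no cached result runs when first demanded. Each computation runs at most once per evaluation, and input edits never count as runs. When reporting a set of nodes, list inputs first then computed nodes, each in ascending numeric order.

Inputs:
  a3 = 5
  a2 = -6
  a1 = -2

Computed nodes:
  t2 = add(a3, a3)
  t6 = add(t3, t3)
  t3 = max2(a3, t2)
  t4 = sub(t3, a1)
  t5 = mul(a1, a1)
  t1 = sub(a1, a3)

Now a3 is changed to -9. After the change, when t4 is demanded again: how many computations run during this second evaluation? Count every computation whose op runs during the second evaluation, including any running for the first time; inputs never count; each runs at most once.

3 computations run: t2, t3, t4.

First demand of the output computes:
  t2 = add(5, 5) = 10
  t3 = max2(5, 10) = 10
  t4 = sub(10, -2) = 12

After the edit, cleaning proceeds:
  t2: a read changed (a3 5->-9; a3 5->-9) — executes, giving -18.
  t3: a read changed (a3 5->-9; t2 10->-18) — executes, giving -9.
  t4: a read changed (t3 10->-9) — executes, giving -7.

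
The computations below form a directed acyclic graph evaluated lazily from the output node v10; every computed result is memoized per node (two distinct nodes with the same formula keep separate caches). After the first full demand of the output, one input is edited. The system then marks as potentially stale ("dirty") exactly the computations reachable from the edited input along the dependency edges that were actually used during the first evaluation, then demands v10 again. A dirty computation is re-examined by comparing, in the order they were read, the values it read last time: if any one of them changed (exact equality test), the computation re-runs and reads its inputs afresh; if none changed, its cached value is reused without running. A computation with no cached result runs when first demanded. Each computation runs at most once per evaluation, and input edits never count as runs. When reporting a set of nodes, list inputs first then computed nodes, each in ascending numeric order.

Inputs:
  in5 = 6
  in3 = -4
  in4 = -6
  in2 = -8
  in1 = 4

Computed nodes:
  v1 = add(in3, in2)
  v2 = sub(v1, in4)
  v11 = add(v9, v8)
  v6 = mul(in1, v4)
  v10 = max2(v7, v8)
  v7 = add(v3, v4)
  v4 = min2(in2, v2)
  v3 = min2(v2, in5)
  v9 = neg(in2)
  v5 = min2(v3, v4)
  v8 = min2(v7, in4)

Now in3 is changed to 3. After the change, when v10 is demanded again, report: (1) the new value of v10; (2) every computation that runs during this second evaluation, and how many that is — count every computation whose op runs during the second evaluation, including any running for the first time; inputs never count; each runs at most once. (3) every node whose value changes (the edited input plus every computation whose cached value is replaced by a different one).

First demand of the output computes:
  v1 = add(-4, -8) = -12
  v2 = sub(-12, -6) = -6
  v3 = min2(-6, 6) = -6
  v4 = min2(-8, -6) = -8
  v7 = add(-6, -8) = -14
  v8 = min2(-14, -6) = -14
  v10 = max2(-14, -14) = -14

After the edit, cleaning proceeds:
  v1: a read changed (in3 -4->3) — executes, giving -5.
  v2: a read changed (v1 -12->-5) — executes, giving 1.
  v3: a read changed (v2 -6->1) — executes, giving 1.
  v4: a read changed (v2 -6->1) — executes, giving -8 — identical to its old value.
  v7: a read changed (v3 -6->1) — executes, giving -7.
  v8: a read changed (v7 -14->-7) — executes, giving -7.
  v10: a read changed (v7 -14->-7; v8 -14->-7) — executes, giving -7.

Demanding v10 again yields -7.
7 computations run: v1, v2, v3, v4, v7, v8, v10.
The nodes whose values change: in3, v1, v2, v3, v7, v8, v10.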